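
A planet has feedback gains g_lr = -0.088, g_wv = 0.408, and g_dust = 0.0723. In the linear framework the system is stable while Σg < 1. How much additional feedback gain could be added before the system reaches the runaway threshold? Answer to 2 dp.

0.61

Current total gain = -0.088 + 0.408 + 0.0723 = 0.3923.
Margin to runaway = 1 − 0.3923 = 0.61.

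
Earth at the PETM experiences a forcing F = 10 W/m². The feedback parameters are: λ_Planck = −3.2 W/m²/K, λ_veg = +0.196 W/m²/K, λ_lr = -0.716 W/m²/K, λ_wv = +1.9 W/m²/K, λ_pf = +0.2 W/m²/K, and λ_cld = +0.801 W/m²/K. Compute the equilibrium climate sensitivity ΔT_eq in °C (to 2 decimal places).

12.21 °C

Net feedback parameter λ = (−3.2) + (+0.196) + (-0.716) + (+1.9) + (+0.2) + (+0.801) = -0.819 W/m²/K.
ΔT = −F/λ = −10/(-0.819) = 12.21 °C.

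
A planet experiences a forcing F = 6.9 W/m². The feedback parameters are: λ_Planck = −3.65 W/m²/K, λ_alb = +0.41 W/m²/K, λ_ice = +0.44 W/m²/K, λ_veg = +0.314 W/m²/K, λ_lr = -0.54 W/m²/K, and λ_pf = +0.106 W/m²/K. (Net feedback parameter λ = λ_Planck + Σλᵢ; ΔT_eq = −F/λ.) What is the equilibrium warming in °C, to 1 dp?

Net feedback parameter λ = (−3.65) + (+0.41) + (+0.44) + (+0.314) + (-0.54) + (+0.106) = -2.92 W/m²/K.
ΔT = −F/λ = −6.9/(-2.92) = 2.4 °C.

2.4 °C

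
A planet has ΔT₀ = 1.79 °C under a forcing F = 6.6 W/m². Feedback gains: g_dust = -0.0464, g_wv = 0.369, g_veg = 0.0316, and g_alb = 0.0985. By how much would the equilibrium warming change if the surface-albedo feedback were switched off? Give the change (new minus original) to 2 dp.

Original: g = 0.4527, ΔT = 1.79/(1−0.4527) = 3.2706 °C.
Without surface-albedo: g' = 0.3542, ΔT' = 1.79/(1−0.3542) = 2.7718 °C.
Change = 2.7718 − 3.2706 = -0.50 °C.

-0.50 °C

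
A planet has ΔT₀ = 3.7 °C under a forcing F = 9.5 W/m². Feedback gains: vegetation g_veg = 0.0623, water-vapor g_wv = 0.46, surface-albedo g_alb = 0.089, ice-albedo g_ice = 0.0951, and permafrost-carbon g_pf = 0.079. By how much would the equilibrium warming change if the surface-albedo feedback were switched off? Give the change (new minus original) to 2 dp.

Original: g = 0.7854, ΔT = 3.7/(1−0.7854) = 17.2414 °C.
Without surface-albedo: g' = 0.6964, ΔT' = 3.7/(1−0.6964) = 12.1871 °C.
Change = 12.1871 − 17.2414 = -5.05 °C.

-5.05 °C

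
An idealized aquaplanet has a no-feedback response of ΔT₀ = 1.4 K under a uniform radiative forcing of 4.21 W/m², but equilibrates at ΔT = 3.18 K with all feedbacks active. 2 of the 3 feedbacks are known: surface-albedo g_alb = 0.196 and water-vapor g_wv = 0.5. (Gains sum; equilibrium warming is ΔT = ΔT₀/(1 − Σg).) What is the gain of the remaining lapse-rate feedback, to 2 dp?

-0.14

Amplification A = ΔT/ΔT₀ = 3.18/1.4 = 2.271.
Total gain g = 1 − 1/A = 1 − 1/2.271 = 0.5597.
Known gains sum to 0.196 + 0.5 = 0.696.
g_lr = 0.5597 − 0.696 = -0.14.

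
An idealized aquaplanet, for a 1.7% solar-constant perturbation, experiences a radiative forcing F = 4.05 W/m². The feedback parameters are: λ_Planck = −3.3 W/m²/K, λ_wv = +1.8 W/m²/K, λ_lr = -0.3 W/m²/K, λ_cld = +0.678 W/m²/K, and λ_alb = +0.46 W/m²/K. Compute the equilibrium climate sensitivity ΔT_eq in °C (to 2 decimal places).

6.12 °C

Net feedback parameter λ = (−3.3) + (+1.8) + (-0.3) + (+0.678) + (+0.46) = -0.662 W/m²/K.
ΔT = −F/λ = −4.05/(-0.662) = 6.12 °C.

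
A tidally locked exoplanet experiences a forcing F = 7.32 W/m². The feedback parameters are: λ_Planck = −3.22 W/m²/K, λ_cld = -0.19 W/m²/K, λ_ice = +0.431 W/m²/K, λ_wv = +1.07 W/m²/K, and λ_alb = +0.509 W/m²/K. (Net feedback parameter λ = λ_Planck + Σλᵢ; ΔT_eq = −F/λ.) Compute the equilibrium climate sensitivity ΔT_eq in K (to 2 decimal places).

5.23 K

Net feedback parameter λ = (−3.22) + (-0.19) + (+0.431) + (+1.07) + (+0.509) = -1.4 W/m²/K.
ΔT = −F/λ = −7.32/(-1.4) = 5.23 K.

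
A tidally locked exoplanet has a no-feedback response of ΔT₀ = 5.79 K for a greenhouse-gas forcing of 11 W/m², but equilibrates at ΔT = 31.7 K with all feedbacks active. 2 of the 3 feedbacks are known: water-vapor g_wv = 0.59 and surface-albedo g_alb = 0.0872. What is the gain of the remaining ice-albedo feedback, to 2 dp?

Amplification A = ΔT/ΔT₀ = 31.7/5.79 = 5.475.
Total gain g = 1 − 1/A = 1 − 1/5.475 = 0.8174.
Known gains sum to 0.59 + 0.0872 = 0.6772.
g_ice = 0.8174 − 0.6772 = 0.14.

0.14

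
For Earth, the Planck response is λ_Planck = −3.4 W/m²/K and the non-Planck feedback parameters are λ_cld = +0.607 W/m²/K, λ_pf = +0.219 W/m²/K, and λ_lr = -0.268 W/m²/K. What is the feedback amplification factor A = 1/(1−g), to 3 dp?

Convert to gains: g_cld = 0.607/3.4 = 0.1785; g_pf = 0.219/3.4 = 0.06441; g_lr = -0.268/3.4 = -0.07882.
Total gain g = 0.16409.
A = 1/(1 − 0.16409) = 1.196.

1.196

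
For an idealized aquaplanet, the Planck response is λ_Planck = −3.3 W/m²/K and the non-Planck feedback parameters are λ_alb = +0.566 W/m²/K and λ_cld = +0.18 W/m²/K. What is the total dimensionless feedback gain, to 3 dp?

0.226

Convert to gains: g_alb = 0.566/3.3 = 0.1715; g_cld = 0.18/3.3 = 0.05455.
Total gain g = 0.22605.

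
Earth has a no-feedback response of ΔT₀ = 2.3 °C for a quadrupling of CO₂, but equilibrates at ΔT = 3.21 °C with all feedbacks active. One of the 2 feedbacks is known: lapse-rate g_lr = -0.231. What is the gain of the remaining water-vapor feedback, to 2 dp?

Amplification A = ΔT/ΔT₀ = 3.21/2.3 = 1.396.
Total gain g = 1 − 1/A = 1 − 1/1.396 = 0.2837.
The known gain is -0.231.
g_wv = 0.2837 + 0.231 = 0.51.

0.51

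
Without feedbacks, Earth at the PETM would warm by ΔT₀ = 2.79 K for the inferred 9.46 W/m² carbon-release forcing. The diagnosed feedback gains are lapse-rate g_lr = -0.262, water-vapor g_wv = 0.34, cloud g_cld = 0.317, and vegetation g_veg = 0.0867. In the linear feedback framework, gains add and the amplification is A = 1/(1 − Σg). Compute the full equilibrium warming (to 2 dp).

5.38 K

Total gain g = -0.262 + 0.34 + 0.317 + 0.0867 = 0.4817.
Amplification A = 1/(1 − 0.4817) = 1.929.
ΔT = 2.79 × 1.929 = 5.38 K.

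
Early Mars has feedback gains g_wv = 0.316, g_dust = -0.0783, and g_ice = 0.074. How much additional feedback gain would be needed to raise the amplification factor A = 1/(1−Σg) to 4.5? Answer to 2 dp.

0.47

Current total gain = 0.3117.
Target gain for A = 4.5: g* = 1 − 1/4.5 = 0.7778.
Additional gain needed = 0.7778 − 0.3117 = 0.47.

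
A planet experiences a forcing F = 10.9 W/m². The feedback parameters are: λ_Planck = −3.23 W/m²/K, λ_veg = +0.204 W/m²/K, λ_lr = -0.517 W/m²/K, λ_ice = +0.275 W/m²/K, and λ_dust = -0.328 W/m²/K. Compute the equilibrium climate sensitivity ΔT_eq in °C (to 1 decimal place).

Net feedback parameter λ = (−3.23) + (+0.204) + (-0.517) + (+0.275) + (-0.328) = -3.596 W/m²/K.
ΔT = −F/λ = −10.9/(-3.596) = 3.0 °C.

3.0 °C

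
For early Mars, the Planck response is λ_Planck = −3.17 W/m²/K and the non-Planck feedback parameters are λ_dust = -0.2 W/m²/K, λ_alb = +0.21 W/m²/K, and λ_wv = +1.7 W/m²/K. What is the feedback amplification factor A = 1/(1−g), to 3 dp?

Convert to gains: g_dust = -0.2/3.17 = -0.06309; g_alb = 0.21/3.17 = 0.06625; g_wv = 1.7/3.17 = 0.5363.
Total gain g = 0.53946.
A = 1/(1 − 0.53946) = 2.171.

2.171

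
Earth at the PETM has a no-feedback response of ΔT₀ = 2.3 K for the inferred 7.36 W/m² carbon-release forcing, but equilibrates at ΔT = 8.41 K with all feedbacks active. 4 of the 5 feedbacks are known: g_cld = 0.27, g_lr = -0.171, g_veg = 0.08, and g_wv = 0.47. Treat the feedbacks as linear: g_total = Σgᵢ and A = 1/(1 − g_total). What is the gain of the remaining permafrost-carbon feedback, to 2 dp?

Amplification A = ΔT/ΔT₀ = 8.41/2.3 = 3.657.
Total gain g = 1 − 1/A = 1 − 1/3.657 = 0.7266.
Known gains sum to 0.27 − 0.171 + 0.08 + 0.47 = 0.649.
g_pf = 0.7266 − 0.649 = 0.08.

0.08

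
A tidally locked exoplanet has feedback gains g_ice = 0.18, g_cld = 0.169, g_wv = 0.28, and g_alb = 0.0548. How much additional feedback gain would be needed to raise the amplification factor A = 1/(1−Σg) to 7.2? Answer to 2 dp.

Current total gain = 0.6838.
Target gain for A = 7.2: g* = 1 − 1/7.2 = 0.8611.
Additional gain needed = 0.8611 − 0.6838 = 0.18.

0.18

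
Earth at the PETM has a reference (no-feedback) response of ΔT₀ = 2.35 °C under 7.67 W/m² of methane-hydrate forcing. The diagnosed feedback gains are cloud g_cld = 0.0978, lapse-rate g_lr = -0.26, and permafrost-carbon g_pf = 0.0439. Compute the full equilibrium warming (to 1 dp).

Total gain g = 0.0978 − 0.26 + 0.0439 = -0.1183.
Amplification A = 1/(1 + 0.1183) = 0.8942.
ΔT = 2.35 × 0.8942 = 2.1 °C.

2.1 °C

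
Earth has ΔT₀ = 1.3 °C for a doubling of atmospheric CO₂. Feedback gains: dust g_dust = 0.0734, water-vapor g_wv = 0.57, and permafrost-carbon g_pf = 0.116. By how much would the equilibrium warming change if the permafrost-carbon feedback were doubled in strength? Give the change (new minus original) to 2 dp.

Original: g = 0.7594, ΔT = 1.3/(1−0.7594) = 5.4032 °C.
With doubled permafrost-carbon: g' = 0.8754, ΔT' = 1.3/(1−0.8754) = 10.4334 °C.
Change = 10.4334 − 5.4032 = 5.03 °C.

5.03 °C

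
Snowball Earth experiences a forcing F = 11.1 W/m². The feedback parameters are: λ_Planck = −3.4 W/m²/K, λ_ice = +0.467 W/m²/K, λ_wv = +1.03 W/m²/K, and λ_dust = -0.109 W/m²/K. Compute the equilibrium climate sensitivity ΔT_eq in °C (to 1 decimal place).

Net feedback parameter λ = (−3.4) + (+0.467) + (+1.03) + (-0.109) = -2.012 W/m²/K.
ΔT = −F/λ = −11.1/(-2.012) = 5.5 °C.

5.5 °C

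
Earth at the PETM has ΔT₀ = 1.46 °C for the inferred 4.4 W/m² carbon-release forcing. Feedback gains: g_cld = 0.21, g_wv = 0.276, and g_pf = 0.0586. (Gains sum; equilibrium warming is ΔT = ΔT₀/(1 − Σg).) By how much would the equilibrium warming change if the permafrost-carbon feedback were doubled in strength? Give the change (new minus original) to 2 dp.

0.47 °C

Original: g = 0.5446, ΔT = 1.46/(1−0.5446) = 3.2060 °C.
With doubled permafrost-carbon: g' = 0.6032, ΔT' = 1.46/(1−0.6032) = 3.6794 °C.
Change = 3.6794 − 3.2060 = 0.47 °C.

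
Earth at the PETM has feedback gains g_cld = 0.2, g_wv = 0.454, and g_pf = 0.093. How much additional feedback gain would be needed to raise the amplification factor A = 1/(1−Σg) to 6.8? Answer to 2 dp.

Current total gain = 0.747.
Target gain for A = 6.8: g* = 1 − 1/6.8 = 0.8529.
Additional gain needed = 0.8529 − 0.747 = 0.11.

0.11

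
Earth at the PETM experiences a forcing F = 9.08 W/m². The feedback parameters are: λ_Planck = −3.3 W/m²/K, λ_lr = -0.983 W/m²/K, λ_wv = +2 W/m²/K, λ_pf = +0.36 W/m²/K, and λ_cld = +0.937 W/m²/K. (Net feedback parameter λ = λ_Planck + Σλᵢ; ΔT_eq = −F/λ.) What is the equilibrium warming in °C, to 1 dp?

9.2 °C

Net feedback parameter λ = (−3.3) + (-0.983) + (+2) + (+0.36) + (+0.937) = -0.986 W/m²/K.
ΔT = −F/λ = −9.08/(-0.986) = 9.2 °C.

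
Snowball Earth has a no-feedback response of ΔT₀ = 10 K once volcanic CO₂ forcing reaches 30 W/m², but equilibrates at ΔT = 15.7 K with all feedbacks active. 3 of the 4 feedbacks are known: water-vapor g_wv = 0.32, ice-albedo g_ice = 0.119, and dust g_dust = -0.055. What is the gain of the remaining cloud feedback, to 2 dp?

Amplification A = ΔT/ΔT₀ = 15.7/10 = 1.57.
Total gain g = 1 − 1/A = 1 − 1/1.57 = 0.3631.
Known gains sum to 0.32 + 0.119 − 0.055 = 0.384.
g_cld = 0.3631 − 0.384 = -0.02.

-0.02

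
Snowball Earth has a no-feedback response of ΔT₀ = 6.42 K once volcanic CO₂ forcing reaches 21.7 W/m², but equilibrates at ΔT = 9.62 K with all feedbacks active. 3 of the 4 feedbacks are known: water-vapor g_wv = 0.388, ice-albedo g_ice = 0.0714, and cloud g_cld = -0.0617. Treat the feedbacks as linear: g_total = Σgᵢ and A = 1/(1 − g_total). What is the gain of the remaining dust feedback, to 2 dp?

Amplification A = ΔT/ΔT₀ = 9.62/6.42 = 1.498.
Total gain g = 1 − 1/A = 1 − 1/1.498 = 0.3324.
Known gains sum to 0.388 + 0.0714 − 0.0617 = 0.3977.
g_dust = 0.3324 − 0.3977 = -0.07.

-0.07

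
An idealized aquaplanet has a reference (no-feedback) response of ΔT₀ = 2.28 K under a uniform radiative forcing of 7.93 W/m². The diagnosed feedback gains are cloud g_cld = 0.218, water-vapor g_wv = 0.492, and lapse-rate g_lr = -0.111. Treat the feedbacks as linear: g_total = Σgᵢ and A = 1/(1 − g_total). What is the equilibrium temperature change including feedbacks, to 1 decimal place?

5.7 K

Total gain g = 0.218 + 0.492 − 0.111 = 0.599.
Amplification A = 1/(1 − 0.599) = 2.494.
ΔT = 2.28 × 2.494 = 5.7 K.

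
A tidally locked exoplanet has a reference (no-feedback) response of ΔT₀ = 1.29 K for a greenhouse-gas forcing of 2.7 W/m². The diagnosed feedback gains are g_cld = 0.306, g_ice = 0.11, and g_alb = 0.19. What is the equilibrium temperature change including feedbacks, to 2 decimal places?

3.27 K

Total gain g = 0.306 + 0.11 + 0.19 = 0.606.
Amplification A = 1/(1 − 0.606) = 2.538.
ΔT = 1.29 × 2.538 = 3.27 K.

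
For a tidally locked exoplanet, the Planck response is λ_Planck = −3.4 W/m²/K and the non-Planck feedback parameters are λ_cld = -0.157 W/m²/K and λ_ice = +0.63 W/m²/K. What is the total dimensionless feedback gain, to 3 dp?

0.139

Convert to gains: g_cld = -0.157/3.4 = -0.04618; g_ice = 0.63/3.4 = 0.1853.
Total gain g = 0.13912.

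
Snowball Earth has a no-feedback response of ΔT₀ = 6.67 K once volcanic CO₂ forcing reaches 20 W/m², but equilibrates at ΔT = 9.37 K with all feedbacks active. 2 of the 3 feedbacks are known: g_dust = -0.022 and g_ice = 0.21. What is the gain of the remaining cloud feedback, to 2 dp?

0.10

Amplification A = ΔT/ΔT₀ = 9.37/6.67 = 1.405.
Total gain g = 1 − 1/A = 1 − 1/1.405 = 0.2883.
Known gains sum to -0.022 + 0.21 = 0.188.
g_cld = 0.2883 − 0.188 = 0.10.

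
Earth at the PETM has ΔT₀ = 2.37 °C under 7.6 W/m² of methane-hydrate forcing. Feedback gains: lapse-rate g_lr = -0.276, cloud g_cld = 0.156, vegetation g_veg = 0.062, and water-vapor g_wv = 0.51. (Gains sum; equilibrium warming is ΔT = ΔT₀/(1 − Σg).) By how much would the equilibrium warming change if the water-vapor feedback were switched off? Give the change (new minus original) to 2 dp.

-2.08 °C

Original: g = 0.452, ΔT = 2.37/(1−0.452) = 4.3248 °C.
Without water-vapor: g' = -0.058, ΔT' = 2.37/(1+0.058) = 2.2401 °C.
Change = 2.2401 − 4.3248 = -2.08 °C.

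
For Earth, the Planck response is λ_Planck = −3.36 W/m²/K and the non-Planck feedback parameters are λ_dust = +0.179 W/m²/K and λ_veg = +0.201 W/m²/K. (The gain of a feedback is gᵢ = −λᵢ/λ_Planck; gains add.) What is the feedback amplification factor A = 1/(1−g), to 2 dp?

1.13

Convert to gains: g_dust = 0.179/3.36 = 0.05327; g_veg = 0.201/3.36 = 0.05982.
Total gain g = 0.11309.
A = 1/(1 − 0.11309) = 1.13.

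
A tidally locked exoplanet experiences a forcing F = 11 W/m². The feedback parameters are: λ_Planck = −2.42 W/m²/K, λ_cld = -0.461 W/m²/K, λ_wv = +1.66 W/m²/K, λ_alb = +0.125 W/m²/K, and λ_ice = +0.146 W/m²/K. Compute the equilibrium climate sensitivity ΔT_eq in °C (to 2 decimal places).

Net feedback parameter λ = (−2.42) + (-0.461) + (+1.66) + (+0.125) + (+0.146) = -0.95 W/m²/K.
ΔT = −F/λ = −11/(-0.95) = 11.58 °C.

11.58 °C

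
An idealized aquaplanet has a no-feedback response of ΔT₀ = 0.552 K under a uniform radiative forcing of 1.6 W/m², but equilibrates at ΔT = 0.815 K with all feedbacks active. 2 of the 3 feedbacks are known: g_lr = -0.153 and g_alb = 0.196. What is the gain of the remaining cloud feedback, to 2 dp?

0.28

Amplification A = ΔT/ΔT₀ = 0.815/0.552 = 1.476.
Total gain g = 1 − 1/A = 1 − 1/1.476 = 0.3225.
Known gains sum to -0.153 + 0.196 = 0.043.
g_cld = 0.3225 − 0.043 = 0.28.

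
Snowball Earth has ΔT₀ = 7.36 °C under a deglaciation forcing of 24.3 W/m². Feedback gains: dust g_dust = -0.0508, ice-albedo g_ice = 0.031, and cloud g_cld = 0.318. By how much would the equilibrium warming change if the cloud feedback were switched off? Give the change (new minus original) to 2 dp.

Original: g = 0.2982, ΔT = 7.36/(1−0.2982) = 10.4873 °C.
Without cloud: g' = -0.0198, ΔT' = 7.36/(1+0.0198) = 7.2171 °C.
Change = 7.2171 − 10.4873 = -3.27 °C.

-3.27 °C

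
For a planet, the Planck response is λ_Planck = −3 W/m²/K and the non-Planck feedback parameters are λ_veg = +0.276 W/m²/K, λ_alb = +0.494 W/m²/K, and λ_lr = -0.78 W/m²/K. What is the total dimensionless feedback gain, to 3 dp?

Convert to gains: g_veg = 0.276/3 = 0.092; g_alb = 0.494/3 = 0.1647; g_lr = -0.78/3 = -0.26.
Total gain g = -0.0033.

-0.003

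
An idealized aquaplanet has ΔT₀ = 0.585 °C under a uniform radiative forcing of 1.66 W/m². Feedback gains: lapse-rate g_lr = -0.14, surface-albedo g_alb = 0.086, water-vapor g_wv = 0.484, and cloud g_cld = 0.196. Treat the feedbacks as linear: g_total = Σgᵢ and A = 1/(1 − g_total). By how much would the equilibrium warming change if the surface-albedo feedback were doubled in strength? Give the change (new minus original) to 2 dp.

Original: g = 0.626, ΔT = 0.585/(1−0.626) = 1.5642 °C.
With doubled surface-albedo: g' = 0.712, ΔT' = 0.585/(1−0.712) = 2.0312 °C.
Change = 2.0312 − 1.5642 = 0.47 °C.

0.47 °C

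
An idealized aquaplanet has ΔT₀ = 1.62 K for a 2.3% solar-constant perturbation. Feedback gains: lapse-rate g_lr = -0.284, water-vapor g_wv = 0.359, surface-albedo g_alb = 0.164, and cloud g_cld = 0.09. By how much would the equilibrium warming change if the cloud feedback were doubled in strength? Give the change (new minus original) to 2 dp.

Original: g = 0.329, ΔT = 1.62/(1−0.329) = 2.4143 K.
With doubled cloud: g' = 0.419, ΔT' = 1.62/(1−0.419) = 2.7883 K.
Change = 2.7883 − 2.4143 = 0.37 K.

0.37 K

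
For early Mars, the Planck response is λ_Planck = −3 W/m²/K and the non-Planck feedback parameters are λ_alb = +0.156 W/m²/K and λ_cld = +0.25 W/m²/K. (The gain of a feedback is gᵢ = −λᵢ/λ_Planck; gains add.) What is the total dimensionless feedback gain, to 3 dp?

Convert to gains: g_alb = 0.156/3 = 0.052; g_cld = 0.25/3 = 0.08333.
Total gain g = 0.13533.

0.135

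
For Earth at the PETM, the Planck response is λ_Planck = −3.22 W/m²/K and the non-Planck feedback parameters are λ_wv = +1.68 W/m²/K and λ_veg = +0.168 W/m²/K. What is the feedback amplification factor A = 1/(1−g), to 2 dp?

2.35

Convert to gains: g_wv = 1.68/3.22 = 0.5217; g_veg = 0.168/3.22 = 0.05217.
Total gain g = 0.57387.
A = 1/(1 − 0.57387) = 2.35.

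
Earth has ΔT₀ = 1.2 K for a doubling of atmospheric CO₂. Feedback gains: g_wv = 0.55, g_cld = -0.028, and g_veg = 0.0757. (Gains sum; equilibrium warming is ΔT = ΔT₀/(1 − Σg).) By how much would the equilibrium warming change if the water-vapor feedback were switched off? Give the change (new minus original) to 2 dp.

Original: g = 0.5977, ΔT = 1.2/(1−0.5977) = 2.9828 K.
Without water-vapor: g' = 0.0477, ΔT' = 1.2/(1−0.0477) = 1.2601 K.
Change = 1.2601 − 2.9828 = -1.72 K.

-1.72 K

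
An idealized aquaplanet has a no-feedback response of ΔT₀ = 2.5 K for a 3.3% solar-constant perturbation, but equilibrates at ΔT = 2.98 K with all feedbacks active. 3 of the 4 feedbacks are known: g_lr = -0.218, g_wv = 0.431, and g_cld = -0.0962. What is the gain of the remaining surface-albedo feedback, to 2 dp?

0.04

Amplification A = ΔT/ΔT₀ = 2.98/2.5 = 1.192.
Total gain g = 1 − 1/A = 1 − 1/1.192 = 0.1611.
Known gains sum to -0.218 + 0.431 − 0.0962 = 0.1168.
g_alb = 0.1611 − 0.1168 = 0.04.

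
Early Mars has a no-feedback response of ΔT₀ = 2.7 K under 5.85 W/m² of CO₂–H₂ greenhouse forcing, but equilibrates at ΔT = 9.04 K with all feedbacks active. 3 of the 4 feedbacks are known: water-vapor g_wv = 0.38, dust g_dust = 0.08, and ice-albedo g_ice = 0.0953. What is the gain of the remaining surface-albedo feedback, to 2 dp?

0.15

Amplification A = ΔT/ΔT₀ = 9.04/2.7 = 3.348.
Total gain g = 1 − 1/A = 1 − 1/3.348 = 0.7013.
Known gains sum to 0.38 + 0.08 + 0.0953 = 0.5553.
g_alb = 0.7013 − 0.5553 = 0.15.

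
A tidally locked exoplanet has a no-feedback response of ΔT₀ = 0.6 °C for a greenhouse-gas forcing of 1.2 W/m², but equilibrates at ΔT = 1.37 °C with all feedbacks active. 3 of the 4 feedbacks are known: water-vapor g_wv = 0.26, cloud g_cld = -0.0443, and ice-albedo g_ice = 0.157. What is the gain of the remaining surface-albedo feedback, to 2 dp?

Amplification A = ΔT/ΔT₀ = 1.37/0.6 = 2.283.
Total gain g = 1 − 1/A = 1 − 1/2.283 = 0.562.
Known gains sum to 0.26 − 0.0443 + 0.157 = 0.3727.
g_alb = 0.562 − 0.3727 = 0.19.

0.19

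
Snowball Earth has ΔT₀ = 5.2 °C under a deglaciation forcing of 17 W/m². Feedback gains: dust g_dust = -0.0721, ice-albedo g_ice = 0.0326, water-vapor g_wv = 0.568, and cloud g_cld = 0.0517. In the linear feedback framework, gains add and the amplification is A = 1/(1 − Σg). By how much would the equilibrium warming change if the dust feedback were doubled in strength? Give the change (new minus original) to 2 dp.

Original: g = 0.5802, ΔT = 5.2/(1−0.5802) = 12.3869 °C.
With doubled dust: g' = 0.5081, ΔT' = 5.2/(1−0.5081) = 10.5713 °C.
Change = 10.5713 − 12.3869 = -1.82 °C.

-1.82 °C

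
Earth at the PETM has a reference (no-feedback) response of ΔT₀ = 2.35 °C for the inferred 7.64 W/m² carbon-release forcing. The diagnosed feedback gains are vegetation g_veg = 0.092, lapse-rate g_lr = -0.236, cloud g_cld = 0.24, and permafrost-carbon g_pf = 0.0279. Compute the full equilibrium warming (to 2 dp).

2.68 °C

Total gain g = 0.092 − 0.236 + 0.24 + 0.0279 = 0.1239.
Amplification A = 1/(1 − 0.1239) = 1.141.
ΔT = 2.35 × 1.141 = 2.68 °C.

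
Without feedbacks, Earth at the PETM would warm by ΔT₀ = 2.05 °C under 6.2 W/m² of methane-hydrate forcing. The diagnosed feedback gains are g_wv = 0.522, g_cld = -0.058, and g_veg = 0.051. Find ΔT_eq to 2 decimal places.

4.23 °C

Total gain g = 0.522 − 0.058 + 0.051 = 0.515.
Amplification A = 1/(1 − 0.515) = 2.062.
ΔT = 2.05 × 2.062 = 4.23 °C.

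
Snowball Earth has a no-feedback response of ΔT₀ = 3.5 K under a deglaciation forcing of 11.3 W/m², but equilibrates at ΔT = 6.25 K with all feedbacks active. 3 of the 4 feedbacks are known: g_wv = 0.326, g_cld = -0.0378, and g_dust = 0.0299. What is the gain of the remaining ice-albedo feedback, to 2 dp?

0.12

Amplification A = ΔT/ΔT₀ = 6.25/3.5 = 1.786.
Total gain g = 1 − 1/A = 1 − 1/1.786 = 0.4401.
Known gains sum to 0.326 − 0.0378 + 0.0299 = 0.3181.
g_ice = 0.4401 − 0.3181 = 0.12.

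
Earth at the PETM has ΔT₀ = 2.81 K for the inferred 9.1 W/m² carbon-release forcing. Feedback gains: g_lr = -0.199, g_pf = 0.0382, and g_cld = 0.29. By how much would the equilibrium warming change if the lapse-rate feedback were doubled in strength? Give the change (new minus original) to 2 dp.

-0.60 K

Original: g = 0.1292, ΔT = 2.81/(1−0.1292) = 3.2269 K.
With doubled lapse-rate: g' = -0.0698, ΔT' = 2.81/(1+0.0698) = 2.6267 K.
Change = 2.6267 − 3.2269 = -0.60 K.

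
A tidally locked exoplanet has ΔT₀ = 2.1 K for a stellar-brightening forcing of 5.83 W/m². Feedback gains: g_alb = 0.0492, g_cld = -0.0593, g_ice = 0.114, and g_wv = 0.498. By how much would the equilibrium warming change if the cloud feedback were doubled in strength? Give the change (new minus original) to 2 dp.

-0.68 K

Original: g = 0.6019, ΔT = 2.1/(1−0.6019) = 5.2751 K.
With doubled cloud: g' = 0.5426, ΔT' = 2.1/(1−0.5426) = 4.5912 K.
Change = 4.5912 − 5.2751 = -0.68 K.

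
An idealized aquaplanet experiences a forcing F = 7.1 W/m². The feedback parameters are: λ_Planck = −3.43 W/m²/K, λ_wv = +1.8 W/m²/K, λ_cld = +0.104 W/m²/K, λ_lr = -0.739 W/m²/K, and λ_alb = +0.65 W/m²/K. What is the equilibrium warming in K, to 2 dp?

Net feedback parameter λ = (−3.43) + (+1.8) + (+0.104) + (-0.739) + (+0.65) = -1.615 W/m²/K.
ΔT = −F/λ = −7.1/(-1.615) = 4.40 K.

4.40 K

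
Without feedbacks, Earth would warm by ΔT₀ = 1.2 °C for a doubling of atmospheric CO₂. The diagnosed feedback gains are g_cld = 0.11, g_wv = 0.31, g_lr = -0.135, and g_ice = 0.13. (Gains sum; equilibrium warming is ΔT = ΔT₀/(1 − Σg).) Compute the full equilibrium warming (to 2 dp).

2.05 °C

Total gain g = 0.11 + 0.31 − 0.135 + 0.13 = 0.415.
Amplification A = 1/(1 − 0.415) = 1.709.
ΔT = 1.2 × 1.709 = 2.05 °C.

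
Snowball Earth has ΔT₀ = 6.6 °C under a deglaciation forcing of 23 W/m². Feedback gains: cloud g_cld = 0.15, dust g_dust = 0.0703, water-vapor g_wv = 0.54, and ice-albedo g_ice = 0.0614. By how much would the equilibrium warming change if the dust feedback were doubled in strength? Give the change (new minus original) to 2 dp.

Original: g = 0.8217, ΔT = 6.6/(1−0.8217) = 37.0163 °C.
With doubled dust: g' = 0.892, ΔT' = 6.6/(1−0.892) = 61.1111 °C.
Change = 61.1111 − 37.0163 = 24.09 °C.

24.09 °C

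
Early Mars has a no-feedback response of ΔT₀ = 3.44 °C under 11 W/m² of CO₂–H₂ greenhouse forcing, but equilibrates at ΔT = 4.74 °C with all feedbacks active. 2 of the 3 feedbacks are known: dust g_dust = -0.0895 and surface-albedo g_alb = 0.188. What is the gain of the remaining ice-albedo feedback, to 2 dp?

Amplification A = ΔT/ΔT₀ = 4.74/3.44 = 1.378.
Total gain g = 1 − 1/A = 1 − 1/1.378 = 0.2743.
Known gains sum to -0.0895 + 0.188 = 0.0985.
g_ice = 0.2743 − 0.0985 = 0.18.

0.18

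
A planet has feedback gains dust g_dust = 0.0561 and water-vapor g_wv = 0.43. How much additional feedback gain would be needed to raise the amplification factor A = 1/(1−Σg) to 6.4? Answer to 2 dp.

0.36

Current total gain = 0.4861.
Target gain for A = 6.4: g* = 1 − 1/6.4 = 0.8438.
Additional gain needed = 0.8438 − 0.4861 = 0.36.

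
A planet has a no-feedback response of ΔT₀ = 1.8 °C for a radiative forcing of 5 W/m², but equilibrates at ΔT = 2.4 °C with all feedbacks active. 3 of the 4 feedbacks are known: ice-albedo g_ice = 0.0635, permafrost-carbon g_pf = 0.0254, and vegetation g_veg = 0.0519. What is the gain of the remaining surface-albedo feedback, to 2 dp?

0.11

Amplification A = ΔT/ΔT₀ = 2.4/1.8 = 1.333.
Total gain g = 1 − 1/A = 1 − 1/1.333 = 0.2498.
Known gains sum to 0.0635 + 0.0254 + 0.0519 = 0.1408.
g_alb = 0.2498 − 0.1408 = 0.11.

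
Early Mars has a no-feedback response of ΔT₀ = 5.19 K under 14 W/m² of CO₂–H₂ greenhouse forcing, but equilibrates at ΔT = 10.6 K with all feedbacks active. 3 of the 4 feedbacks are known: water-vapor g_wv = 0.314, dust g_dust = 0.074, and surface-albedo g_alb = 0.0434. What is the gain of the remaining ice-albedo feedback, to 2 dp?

0.08

Amplification A = ΔT/ΔT₀ = 10.6/5.19 = 2.042.
Total gain g = 1 − 1/A = 1 − 1/2.042 = 0.5103.
Known gains sum to 0.314 + 0.074 + 0.0434 = 0.4314.
g_ice = 0.5103 − 0.4314 = 0.08.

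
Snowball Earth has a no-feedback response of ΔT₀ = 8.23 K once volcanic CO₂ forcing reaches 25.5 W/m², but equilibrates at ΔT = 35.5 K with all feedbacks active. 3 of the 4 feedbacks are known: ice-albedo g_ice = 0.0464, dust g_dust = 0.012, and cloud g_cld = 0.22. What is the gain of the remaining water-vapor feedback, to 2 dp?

Amplification A = ΔT/ΔT₀ = 35.5/8.23 = 4.313.
Total gain g = 1 − 1/A = 1 − 1/4.313 = 0.7681.
Known gains sum to 0.0464 + 0.012 + 0.22 = 0.2784.
g_wv = 0.7681 − 0.2784 = 0.49.

0.49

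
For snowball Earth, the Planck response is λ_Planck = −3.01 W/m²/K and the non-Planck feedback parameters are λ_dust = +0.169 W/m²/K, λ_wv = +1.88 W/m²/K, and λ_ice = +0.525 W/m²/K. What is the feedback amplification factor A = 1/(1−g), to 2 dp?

Convert to gains: g_dust = 0.169/3.01 = 0.05615; g_wv = 1.88/3.01 = 0.6246; g_ice = 0.525/3.01 = 0.1744.
Total gain g = 0.85515.
A = 1/(1 − 0.85515) = 6.90.

6.90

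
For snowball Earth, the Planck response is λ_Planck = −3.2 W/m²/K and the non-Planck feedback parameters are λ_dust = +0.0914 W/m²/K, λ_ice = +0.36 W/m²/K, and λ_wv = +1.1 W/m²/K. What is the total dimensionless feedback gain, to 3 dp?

Convert to gains: g_dust = 0.0914/3.2 = 0.02856; g_ice = 0.36/3.2 = 0.1125; g_wv = 1.1/3.2 = 0.3438.
Total gain g = 0.48486.

0.485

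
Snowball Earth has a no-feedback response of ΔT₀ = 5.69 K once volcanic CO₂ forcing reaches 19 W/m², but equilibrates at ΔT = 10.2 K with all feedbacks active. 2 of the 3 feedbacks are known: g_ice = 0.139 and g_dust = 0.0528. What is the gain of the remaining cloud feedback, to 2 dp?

Amplification A = ΔT/ΔT₀ = 10.2/5.69 = 1.793.
Total gain g = 1 − 1/A = 1 − 1/1.793 = 0.4423.
Known gains sum to 0.139 + 0.0528 = 0.1918.
g_cld = 0.4423 − 0.1918 = 0.25.

0.25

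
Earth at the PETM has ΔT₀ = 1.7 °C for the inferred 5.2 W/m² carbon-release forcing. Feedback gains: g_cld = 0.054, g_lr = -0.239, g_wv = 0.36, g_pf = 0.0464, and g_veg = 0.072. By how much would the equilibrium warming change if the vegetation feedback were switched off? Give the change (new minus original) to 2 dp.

-0.22 °C

Original: g = 0.2934, ΔT = 1.7/(1−0.2934) = 2.4059 °C.
Without vegetation: g' = 0.2214, ΔT' = 1.7/(1−0.2214) = 2.1834 °C.
Change = 2.1834 − 2.4059 = -0.22 °C.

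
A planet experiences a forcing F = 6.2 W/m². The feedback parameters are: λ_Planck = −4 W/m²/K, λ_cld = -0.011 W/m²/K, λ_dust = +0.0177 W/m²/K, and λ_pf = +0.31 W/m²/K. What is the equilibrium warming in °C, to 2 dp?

Net feedback parameter λ = (−4) + (-0.011) + (+0.0177) + (+0.31) = -3.6833 W/m²/K.
ΔT = −F/λ = −6.2/(-3.6833) = 1.68 °C.

1.68 °C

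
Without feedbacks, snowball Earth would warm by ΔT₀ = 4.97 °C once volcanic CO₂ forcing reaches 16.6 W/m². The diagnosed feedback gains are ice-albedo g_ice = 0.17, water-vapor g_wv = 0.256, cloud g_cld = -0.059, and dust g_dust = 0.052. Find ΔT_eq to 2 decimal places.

Total gain g = 0.17 + 0.256 − 0.059 + 0.052 = 0.419.
Amplification A = 1/(1 − 0.419) = 1.721.
ΔT = 4.97 × 1.721 = 8.55 °C.

8.55 °C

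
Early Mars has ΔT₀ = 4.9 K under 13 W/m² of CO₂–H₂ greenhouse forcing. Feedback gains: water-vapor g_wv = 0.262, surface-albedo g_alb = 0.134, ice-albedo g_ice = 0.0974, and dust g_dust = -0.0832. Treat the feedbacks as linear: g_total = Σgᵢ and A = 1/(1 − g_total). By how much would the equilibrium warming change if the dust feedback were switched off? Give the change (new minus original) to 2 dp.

Original: g = 0.4102, ΔT = 4.9/(1−0.4102) = 8.3079 K.
Without dust: g' = 0.4934, ΔT' = 4.9/(1−0.4934) = 9.6723 K.
Change = 9.6723 − 8.3079 = 1.36 K.

1.36 K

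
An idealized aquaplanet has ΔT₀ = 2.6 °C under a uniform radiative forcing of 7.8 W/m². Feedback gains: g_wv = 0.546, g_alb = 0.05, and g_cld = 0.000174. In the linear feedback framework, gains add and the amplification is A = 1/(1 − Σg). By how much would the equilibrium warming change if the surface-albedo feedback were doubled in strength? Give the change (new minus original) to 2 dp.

0.91 °C

Original: g = 0.596174, ΔT = 2.6/(1−0.596174) = 6.4384 °C.
With doubled surface-albedo: g' = 0.646174, ΔT' = 2.6/(1−0.646174) = 7.3482 °C.
Change = 7.3482 − 6.4384 = 0.91 °C.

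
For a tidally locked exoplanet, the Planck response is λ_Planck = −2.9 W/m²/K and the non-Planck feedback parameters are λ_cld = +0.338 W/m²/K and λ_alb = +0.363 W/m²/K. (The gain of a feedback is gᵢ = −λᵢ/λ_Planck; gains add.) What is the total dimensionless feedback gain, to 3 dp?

Convert to gains: g_cld = 0.338/2.9 = 0.1166; g_alb = 0.363/2.9 = 0.1252.
Total gain g = 0.2418.

0.242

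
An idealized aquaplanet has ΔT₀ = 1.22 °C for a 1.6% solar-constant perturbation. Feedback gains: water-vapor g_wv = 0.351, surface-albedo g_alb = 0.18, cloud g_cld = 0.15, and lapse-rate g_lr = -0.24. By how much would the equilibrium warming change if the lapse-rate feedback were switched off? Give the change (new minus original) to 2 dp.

Original: g = 0.441, ΔT = 1.22/(1−0.441) = 2.1825 °C.
Without lapse-rate: g' = 0.681, ΔT' = 1.22/(1−0.681) = 3.8245 °C.
Change = 3.8245 − 2.1825 = 1.64 °C.

1.64 °C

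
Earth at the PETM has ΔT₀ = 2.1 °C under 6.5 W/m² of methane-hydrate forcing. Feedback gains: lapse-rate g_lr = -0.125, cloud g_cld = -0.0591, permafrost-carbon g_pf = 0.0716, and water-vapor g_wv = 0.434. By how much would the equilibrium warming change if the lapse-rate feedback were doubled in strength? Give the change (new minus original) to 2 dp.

-0.48 °C

Original: g = 0.3215, ΔT = 2.1/(1−0.3215) = 3.0951 °C.
With doubled lapse-rate: g' = 0.1965, ΔT' = 2.1/(1−0.1965) = 2.6136 °C.
Change = 2.6136 − 3.0951 = -0.48 °C.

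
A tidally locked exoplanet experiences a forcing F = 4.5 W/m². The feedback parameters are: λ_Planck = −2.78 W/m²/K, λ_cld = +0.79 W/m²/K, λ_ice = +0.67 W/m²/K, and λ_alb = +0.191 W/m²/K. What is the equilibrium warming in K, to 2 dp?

3.99 K

Net feedback parameter λ = (−2.78) + (+0.79) + (+0.67) + (+0.191) = -1.129 W/m²/K.
ΔT = −F/λ = −4.5/(-1.129) = 3.99 K.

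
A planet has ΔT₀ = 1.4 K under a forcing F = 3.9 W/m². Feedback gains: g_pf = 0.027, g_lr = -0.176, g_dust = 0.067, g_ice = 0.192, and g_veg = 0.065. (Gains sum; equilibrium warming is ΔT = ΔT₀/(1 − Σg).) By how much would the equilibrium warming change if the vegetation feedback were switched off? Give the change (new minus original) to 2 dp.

-0.12 K

Original: g = 0.175, ΔT = 1.4/(1−0.175) = 1.6970 K.
Without vegetation: g' = 0.11, ΔT' = 1.4/(1−0.11) = 1.5730 K.
Change = 1.5730 − 1.6970 = -0.12 K.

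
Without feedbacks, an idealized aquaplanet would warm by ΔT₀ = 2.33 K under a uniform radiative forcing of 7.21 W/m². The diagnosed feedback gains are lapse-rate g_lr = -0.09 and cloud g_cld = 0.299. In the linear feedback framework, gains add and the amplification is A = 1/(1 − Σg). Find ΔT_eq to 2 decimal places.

Total gain g = -0.09 + 0.299 = 0.209.
Amplification A = 1/(1 − 0.209) = 1.264.
ΔT = 2.33 × 1.264 = 2.95 K.

2.95 K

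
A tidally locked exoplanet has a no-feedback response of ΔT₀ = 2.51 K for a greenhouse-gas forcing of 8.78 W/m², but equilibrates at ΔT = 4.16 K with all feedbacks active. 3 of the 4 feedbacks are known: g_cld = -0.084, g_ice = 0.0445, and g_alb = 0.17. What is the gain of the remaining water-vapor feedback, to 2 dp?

Amplification A = ΔT/ΔT₀ = 4.16/2.51 = 1.657.
Total gain g = 1 − 1/A = 1 − 1/1.657 = 0.3965.
Known gains sum to -0.084 + 0.0445 + 0.17 = 0.1305.
g_wv = 0.3965 − 0.1305 = 0.27.

0.27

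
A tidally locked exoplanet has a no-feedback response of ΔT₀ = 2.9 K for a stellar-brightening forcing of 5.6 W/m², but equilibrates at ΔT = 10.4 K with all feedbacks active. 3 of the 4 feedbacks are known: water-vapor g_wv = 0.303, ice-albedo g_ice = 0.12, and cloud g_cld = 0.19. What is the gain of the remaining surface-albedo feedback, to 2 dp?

0.11

Amplification A = ΔT/ΔT₀ = 10.4/2.9 = 3.586.
Total gain g = 1 − 1/A = 1 − 1/3.586 = 0.7211.
Known gains sum to 0.303 + 0.12 + 0.19 = 0.613.
g_alb = 0.7211 − 0.613 = 0.11.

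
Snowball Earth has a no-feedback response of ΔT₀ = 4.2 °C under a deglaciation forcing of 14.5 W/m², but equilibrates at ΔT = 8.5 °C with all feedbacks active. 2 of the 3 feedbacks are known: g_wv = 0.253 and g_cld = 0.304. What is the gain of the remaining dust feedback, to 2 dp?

-0.05

Amplification A = ΔT/ΔT₀ = 8.5/4.2 = 2.024.
Total gain g = 1 − 1/A = 1 − 1/2.024 = 0.5059.
Known gains sum to 0.253 + 0.304 = 0.557.
g_dust = 0.5059 − 0.557 = -0.05.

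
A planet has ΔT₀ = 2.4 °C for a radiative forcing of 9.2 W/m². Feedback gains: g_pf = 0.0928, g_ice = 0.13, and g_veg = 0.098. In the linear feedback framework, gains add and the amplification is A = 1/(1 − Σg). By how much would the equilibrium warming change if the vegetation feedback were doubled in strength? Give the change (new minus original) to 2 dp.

Original: g = 0.3208, ΔT = 2.4/(1−0.3208) = 3.5336 °C.
With doubled vegetation: g' = 0.4188, ΔT' = 2.4/(1−0.4188) = 4.1294 °C.
Change = 4.1294 − 3.5336 = 0.60 °C.

0.60 °C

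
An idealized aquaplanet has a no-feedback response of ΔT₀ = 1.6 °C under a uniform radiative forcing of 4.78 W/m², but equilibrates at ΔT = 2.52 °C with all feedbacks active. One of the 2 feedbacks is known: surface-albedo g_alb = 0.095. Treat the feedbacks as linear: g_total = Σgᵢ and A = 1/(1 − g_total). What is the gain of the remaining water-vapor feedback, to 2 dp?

Amplification A = ΔT/ΔT₀ = 2.52/1.6 = 1.575.
Total gain g = 1 − 1/A = 1 − 1/1.575 = 0.3651.
The known gain is 0.095.
g_wv = 0.3651 − 0.095 = 0.27.

0.27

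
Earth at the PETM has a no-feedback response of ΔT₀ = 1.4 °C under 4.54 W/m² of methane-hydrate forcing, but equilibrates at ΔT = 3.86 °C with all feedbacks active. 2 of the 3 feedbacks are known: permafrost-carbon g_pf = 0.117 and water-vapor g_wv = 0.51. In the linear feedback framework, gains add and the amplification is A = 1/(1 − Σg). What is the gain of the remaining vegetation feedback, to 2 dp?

0.01

Amplification A = ΔT/ΔT₀ = 3.86/1.4 = 2.757.
Total gain g = 1 − 1/A = 1 − 1/2.757 = 0.6373.
Known gains sum to 0.117 + 0.51 = 0.627.
g_veg = 0.6373 − 0.627 = 0.01.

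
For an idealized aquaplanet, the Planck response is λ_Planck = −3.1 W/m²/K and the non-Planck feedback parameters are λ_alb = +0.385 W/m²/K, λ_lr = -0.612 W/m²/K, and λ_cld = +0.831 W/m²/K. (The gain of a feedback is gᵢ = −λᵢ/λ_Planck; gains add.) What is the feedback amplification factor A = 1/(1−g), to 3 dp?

1.242

Convert to gains: g_alb = 0.385/3.1 = 0.1242; g_lr = -0.612/3.1 = -0.1974; g_cld = 0.831/3.1 = 0.2681.
Total gain g = 0.1949.
A = 1/(1 − 0.1949) = 1.242.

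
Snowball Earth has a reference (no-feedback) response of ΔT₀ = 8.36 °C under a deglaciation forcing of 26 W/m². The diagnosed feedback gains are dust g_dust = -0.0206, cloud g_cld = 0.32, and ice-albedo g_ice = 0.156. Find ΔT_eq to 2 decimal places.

15.35 °C

Total gain g = -0.0206 + 0.32 + 0.156 = 0.4554.
Amplification A = 1/(1 − 0.4554) = 1.836.
ΔT = 8.36 × 1.836 = 15.35 °C.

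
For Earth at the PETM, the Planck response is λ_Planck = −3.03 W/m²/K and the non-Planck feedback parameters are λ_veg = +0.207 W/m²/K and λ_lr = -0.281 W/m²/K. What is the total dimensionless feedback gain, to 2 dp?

-0.02

Convert to gains: g_veg = 0.207/3.03 = 0.06832; g_lr = -0.281/3.03 = -0.09274.
Total gain g = -0.02442.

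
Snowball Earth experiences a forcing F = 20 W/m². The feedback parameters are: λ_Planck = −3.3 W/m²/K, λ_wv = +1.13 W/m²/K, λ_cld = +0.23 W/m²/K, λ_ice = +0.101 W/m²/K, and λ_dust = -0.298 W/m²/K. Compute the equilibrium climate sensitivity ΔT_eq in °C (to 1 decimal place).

Net feedback parameter λ = (−3.3) + (+1.13) + (+0.23) + (+0.101) + (-0.298) = -2.137 W/m²/K.
ΔT = −F/λ = −20/(-2.137) = 9.4 °C.

9.4 °C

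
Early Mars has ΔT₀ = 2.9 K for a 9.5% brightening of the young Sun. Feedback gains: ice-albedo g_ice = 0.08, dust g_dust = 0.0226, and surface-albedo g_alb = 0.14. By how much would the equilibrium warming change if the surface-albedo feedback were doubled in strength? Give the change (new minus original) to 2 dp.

0.87 K

Original: g = 0.2426, ΔT = 2.9/(1−0.2426) = 3.8289 K.
With doubled surface-albedo: g' = 0.3826, ΔT' = 2.9/(1−0.3826) = 4.6971 K.
Change = 4.6971 − 3.8289 = 0.87 K.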